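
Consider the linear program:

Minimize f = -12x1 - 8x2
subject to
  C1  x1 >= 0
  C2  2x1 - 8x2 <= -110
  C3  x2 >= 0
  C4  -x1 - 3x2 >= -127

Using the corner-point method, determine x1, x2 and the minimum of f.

Corner points and f = -12x1 - 8x2:
  (0, 55/4) → f = -110
  (0, 127/3) → f = -1016/3
  (49, 26) → f = -796

x1 = 49, x2 = 26, minimum f = -796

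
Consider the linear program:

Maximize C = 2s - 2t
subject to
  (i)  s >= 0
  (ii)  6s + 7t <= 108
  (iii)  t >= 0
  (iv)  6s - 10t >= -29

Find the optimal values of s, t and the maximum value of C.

Extreme points and C = 2s - 2t:
  (0, 0) → C = 0
  (0, 29/10) → C = -29/5
  (18, 0) → C = 36
  (877/102, 137/17) → C = 55/51

At the optimal vertex, 6s + 7t = 108 and t = 0.
Solving simultaneously gives s = 18, t = 0.

s = 18, t = 0, maximum C = 36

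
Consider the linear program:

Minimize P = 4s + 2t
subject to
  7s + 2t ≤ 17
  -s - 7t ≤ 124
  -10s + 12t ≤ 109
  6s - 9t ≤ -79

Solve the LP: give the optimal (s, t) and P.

The binding constraints are -10s + 12t = 109 and 6s - 9t = -79.
Solving simultaneously gives s = -11/6, t = 68/9.

s = -11/6, t = 68/9, minimum P = 70/9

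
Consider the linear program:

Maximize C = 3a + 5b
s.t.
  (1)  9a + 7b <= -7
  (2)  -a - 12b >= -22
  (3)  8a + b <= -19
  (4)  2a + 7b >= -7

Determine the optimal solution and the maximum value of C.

Feasible corners and C = 3a + 5b:
  (-50/19, 39/19) → C = 45/19
  (-14, 3) → C = -27
  (-7/3, -1/3) → C = -26/3

a = -50/19, b = 39/19, maximum C = 45/19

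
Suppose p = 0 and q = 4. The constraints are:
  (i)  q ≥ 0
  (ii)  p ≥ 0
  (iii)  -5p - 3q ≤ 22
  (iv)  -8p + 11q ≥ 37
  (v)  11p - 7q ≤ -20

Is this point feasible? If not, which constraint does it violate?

feasible

(i): 4 ≥ 0 ✓
(ii): 0 ≥ 0 ✓
(iii): -12 ≤ 22 ✓
(iv): 44 ≥ 37 ✓
(v): -28 ≤ -20 ✓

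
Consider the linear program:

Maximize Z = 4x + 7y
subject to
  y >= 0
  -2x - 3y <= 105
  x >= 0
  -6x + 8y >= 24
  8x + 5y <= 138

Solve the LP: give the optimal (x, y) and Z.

x = 0, y = 138/5, maximum Z = 966/5

Feasible corners and Z = 4x + 7y:
  (0, 3) → Z = 21
  (0, 138/5) → Z = 966/5
  (492/47, 510/47) → Z = 5538/47

At the optimal vertex, x = 0 and 8x + 5y = 138.
Solving simultaneously gives x = 0, y = 138/5.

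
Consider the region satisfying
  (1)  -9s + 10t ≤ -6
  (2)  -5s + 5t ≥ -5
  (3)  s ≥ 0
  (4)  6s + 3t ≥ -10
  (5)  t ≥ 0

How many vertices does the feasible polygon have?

Of the 10 pairwise boundary intersections, those satisfying every inequality are:
  (4, 3)
  (2/3, 0)
  (1, 0)

3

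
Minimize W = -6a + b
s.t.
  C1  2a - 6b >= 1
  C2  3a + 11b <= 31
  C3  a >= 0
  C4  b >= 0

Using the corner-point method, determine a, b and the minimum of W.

a = 31/3, b = 0, minimum W = -62

Corner points and W = -6a + b:
  (197/40, 59/40) → W = -1123/40
  (1/2, 0) → W = -3
  (31/3, 0) → W = -62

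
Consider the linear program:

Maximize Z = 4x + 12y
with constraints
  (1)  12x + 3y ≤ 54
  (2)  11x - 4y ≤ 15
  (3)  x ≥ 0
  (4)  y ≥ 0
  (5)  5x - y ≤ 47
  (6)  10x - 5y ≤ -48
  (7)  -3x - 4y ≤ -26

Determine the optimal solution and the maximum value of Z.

x = 0, y = 18, maximum Z = 216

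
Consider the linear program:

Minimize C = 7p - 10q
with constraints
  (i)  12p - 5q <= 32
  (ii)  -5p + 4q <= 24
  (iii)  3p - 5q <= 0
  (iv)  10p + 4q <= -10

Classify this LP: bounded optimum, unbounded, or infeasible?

bounded optimum

Vertices and C = 7p - 10q:
  (-120/13, -72/13) → C = -120/13
  (-34/15, 19/6) → C = -713/15
  (-25/31, -15/31) → C = -25/31
The feasible region has finitely many vertices and no improving ray; the minimum is -713/15 at (-34/15, 19/6).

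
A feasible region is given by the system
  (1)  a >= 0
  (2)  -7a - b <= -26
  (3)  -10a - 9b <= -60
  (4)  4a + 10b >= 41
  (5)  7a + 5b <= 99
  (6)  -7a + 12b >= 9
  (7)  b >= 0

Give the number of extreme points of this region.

4

Of the 21 pairwise boundary intersections, those satisfying every inequality are:
  (174/53, 160/53)
  (31/28, 73/4)
  (213/61, 170/61)
  (1143/119, 108/17)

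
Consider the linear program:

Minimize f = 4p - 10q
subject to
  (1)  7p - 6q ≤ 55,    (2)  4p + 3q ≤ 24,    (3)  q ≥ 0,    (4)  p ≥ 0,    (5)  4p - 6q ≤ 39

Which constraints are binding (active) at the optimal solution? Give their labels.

(2) and (4)

Feasible corners and f = 4p - 10q:
  (6, 0) → f = 24
  (0, 8) → f = -80
  (0, 0) → f = 0

The minimum is at (0, 8). Substituting into each constraint, equality holds for (2) and (4); the remaining constraints have slack.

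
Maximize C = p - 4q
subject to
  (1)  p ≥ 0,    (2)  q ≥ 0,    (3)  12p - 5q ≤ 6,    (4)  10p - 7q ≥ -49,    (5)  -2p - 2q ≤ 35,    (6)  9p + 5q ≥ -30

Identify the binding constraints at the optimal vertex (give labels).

(2) and (3)

Vertices and C = p - 4q:
  (0, 0) → C = 0
  (0, 7) → C = -28
  (1/2, 0) → C = 1/2
  (287/34, 324/17) → C = -2305/34

The maximum is at (1/2, 0). Substituting into each constraint, equality holds for (2) and (3); the remaining constraints have slack.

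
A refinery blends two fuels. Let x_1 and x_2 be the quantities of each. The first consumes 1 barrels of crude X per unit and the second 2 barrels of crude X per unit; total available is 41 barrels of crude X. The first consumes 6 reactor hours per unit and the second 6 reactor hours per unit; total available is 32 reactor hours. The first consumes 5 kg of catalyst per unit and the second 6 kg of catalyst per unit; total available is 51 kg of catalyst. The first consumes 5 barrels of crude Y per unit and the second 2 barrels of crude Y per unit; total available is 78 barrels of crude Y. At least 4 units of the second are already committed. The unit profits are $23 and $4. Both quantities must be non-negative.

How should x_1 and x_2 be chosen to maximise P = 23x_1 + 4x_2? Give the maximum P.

Extreme points and P = 23x_1 + 4x_2:
  (0, 16/3) → P = 64/3
  (0, 4) → P = 16
  (4/3, 4) → P = 140/3

x_1 = 4/3, x_2 = 4, maximum P = 140/3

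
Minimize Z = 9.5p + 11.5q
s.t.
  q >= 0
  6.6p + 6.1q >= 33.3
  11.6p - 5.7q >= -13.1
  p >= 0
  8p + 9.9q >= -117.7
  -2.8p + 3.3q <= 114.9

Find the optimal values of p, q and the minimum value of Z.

p = 111/22, q = 0, minimum Z = 2109/44

The feasible region is unbounded (it extends along (33, 28), (1, 0)), but Z strictly increases along every unbounded feasible direction, so there is no improving ray and the minimum is attained at a vertex.

The binding constraints are q = 0 and 6.6p + 6.1q = 33.3.
Solving simultaneously gives p = 111/22, q = 0.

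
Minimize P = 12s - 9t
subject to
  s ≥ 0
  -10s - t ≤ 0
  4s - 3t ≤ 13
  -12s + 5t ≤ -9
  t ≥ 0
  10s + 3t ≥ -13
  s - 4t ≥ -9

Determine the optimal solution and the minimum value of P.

Feasible corners and P = 12s - 9t:
  (13/4, 0) → P = 39
  (79/13, 49/13) → P = 39
  (3/4, 0) → P = 9
  (81/43, 117/43) → P = -81/43

The binding constraints are -12s + 5t = -9 and s - 4t = -9.
Solving simultaneously gives s = 81/43, t = 117/43.

s = 81/43, t = 117/43, minimum P = -81/43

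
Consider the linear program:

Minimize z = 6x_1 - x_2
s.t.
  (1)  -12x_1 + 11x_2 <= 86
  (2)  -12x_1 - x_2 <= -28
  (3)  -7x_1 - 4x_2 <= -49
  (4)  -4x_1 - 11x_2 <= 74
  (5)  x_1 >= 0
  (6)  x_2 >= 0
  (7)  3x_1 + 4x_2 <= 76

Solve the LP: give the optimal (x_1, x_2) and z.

The binding constraints are -12x_1 + 11x_2 = 86 and -7x_1 - 4x_2 = -49.
Solving simultaneously gives x_1 = 39/25, x_2 = 238/25.

x_1 = 39/25, x_2 = 238/25, minimum z = -4/25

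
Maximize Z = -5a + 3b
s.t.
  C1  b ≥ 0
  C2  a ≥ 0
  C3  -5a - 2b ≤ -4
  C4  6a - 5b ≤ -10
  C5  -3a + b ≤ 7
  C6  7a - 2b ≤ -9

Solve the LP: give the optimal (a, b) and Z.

a = 5, b = 22, maximum Z = 41

Extreme points and Z = -5a + 3b:
  (0, 7) → Z = 21
  (0, 9/2) → Z = 27/2
  (5, 22) → Z = 41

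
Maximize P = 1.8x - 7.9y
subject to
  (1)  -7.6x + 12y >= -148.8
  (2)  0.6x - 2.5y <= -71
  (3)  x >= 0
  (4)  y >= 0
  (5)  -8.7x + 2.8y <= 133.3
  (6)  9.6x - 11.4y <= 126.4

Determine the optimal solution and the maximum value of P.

x = 0, y = 28.4, maximum P = -224.36

Vertices and P = 1.8x - 7.9y:
  (0, 142/5) → P = -5609/25
  (28135/429, 6312/143) → P = -164919/715
  (0, 1333/28) → P = -105307/280
The feasible region is unbounded (it extends along (28, 87), (19, 16)), but P strictly decreases along every unbounded feasible direction, so there is no improving ray and the maximum is attained at a vertex.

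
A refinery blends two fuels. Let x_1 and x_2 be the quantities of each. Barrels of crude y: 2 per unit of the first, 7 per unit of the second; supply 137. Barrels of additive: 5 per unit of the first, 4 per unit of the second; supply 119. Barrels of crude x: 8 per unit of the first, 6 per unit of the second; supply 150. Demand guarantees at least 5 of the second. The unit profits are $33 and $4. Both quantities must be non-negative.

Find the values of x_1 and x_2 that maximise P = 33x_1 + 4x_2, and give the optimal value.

x_1 = 15, x_2 = 5, maximum P = 515

Vertices and P = 33x_1 + 4x_2:
  (0, 137/7) → P = 548/7
  (0, 5) → P = 20
  (57/11, 199/11) → P = 2677/11
  (15, 5) → P = 515

At the optimal vertex, 8x_1 + 6x_2 = 150 and x_2 = 5.
Solving simultaneously gives x_1 = 15, x_2 = 5.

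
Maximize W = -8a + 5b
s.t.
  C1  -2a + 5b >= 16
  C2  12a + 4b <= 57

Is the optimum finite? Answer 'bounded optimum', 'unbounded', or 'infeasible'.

From the feasible point (13/4, 9/2), moving in the direction (-4, 12) keeps every constraint satisfied while W increases without bound.

unbounded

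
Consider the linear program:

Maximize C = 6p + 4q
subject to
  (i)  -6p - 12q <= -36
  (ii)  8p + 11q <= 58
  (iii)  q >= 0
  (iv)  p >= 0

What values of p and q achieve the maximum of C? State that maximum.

p = 29/4, q = 0, maximum C = 87/2

Corner points and C = 6p + 4q:
  (6, 0) → C = 36
  (0, 3) → C = 12
  (29/4, 0) → C = 87/2
  (0, 58/11) → C = 232/11

The binding constraints are 8p + 11q = 58 and q = 0.
Solving simultaneously gives p = 29/4, q = 0.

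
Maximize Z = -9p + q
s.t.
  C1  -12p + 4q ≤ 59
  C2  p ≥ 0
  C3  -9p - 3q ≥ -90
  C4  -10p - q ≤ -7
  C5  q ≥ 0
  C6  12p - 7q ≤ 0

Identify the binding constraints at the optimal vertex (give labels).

Feasible corners and Z = -9p + q:
  (0, 59/4) → Z = 59/4
  (61/24, 179/8) → Z = -1/2
  (0, 7) → Z = 7
  (70/11, 120/11) → Z = -510/11
  (49/82, 42/41) → Z = -357/82

The maximum is at (0, 59/4). Substituting into each constraint, equality holds for C1 and C2; the remaining constraints have slack.

C1 and C2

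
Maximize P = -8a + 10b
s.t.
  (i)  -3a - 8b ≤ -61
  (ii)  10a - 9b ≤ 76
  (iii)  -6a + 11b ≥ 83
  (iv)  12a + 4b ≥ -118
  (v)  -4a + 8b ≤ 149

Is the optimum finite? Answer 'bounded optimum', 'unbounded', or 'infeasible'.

Corner points and P = -8a + 10b:
  (7/81, 205/27) → P = 6094/81
  (-88/7, 691/56) → P = 6271/28
  (1583/56, 643/28) → P = 7/2
  (1949/44, 897/22) → P = 587/11
The feasible region has finitely many vertices and no improving ray; the maximum is 6271/28 at (-88/7, 691/56).

bounded optimum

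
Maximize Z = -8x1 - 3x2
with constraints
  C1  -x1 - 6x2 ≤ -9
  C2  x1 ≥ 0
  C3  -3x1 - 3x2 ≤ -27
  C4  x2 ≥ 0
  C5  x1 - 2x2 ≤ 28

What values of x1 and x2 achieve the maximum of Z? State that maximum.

Corner points and Z = -8x1 - 3x2:
  (9, 0) → Z = -72
  (0, 9) → Z = -27
  (28, 0) → Z = -224
The feasible region is unbounded (it extends along (0, 1), (2, 1)), but Z strictly decreases along every unbounded feasible direction, so there is no improving ray and the maximum is attained at a vertex.

The optimum lies where x1 = 0 and -3x1 - 3x2 = -27.
Solving simultaneously gives x1 = 0, x2 = 9.

x1 = 0, x2 = 9, maximum Z = -27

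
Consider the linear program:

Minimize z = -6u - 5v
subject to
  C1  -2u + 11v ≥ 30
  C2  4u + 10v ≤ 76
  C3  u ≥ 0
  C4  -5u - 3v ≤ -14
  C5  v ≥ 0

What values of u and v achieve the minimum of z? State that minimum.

u = 67/8, v = 17/4, minimum z = -143/2

Feasible corners and z = -6u - 5v:
  (67/8, 17/4) → z = -143/2
  (64/61, 178/61) → z = -1274/61
  (0, 38/5) → z = -38
  (0, 14/3) → z = -70/3

The binding constraints are -2u + 11v = 30 and 4u + 10v = 76.
Solving simultaneously gives u = 67/8, v = 17/4.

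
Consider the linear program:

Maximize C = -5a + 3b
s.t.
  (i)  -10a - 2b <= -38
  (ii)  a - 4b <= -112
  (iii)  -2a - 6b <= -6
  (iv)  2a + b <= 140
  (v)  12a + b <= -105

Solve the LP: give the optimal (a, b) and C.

Extreme points and C = -5a + 3b:
  (-121/3, 662/3) → C = 2591/3
  (-124/7, 753/7) → C = 2879/7
  (-49/2, 189) → C = 1379/2

The optimum lies where -10a - 2b = -38 and 2a + b = 140.
Solving simultaneously gives a = -121/3, b = 662/3.

a = -121/3, b = 662/3, maximum C = 2591/3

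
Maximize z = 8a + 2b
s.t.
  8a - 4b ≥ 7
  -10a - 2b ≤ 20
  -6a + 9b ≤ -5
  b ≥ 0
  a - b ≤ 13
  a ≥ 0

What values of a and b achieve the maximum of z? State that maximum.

a = 112/3, b = 73/3, maximum z = 1042/3

Vertices and z = 8a + 2b:
  (43/48, 1/24) → z = 29/4
  (7/8, 0) → z = 7
  (112/3, 73/3) → z = 1042/3
  (13, 0) → z = 104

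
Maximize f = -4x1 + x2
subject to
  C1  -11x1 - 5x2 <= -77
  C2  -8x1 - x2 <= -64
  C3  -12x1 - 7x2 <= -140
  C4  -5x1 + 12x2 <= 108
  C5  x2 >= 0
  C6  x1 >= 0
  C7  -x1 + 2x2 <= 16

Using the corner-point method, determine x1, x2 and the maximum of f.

x1 = 112/17, x2 = 192/17, maximum f = -256/17

Corner points and f = -4x1 + x2:
  (7, 8) → f = -20
  (112/17, 192/17) → f = -256/17
  (35/3, 0) → f = -140/3
  (12, 14) → f = -34
The feasible region is unbounded (it extends along (1, 0), (12, 5)), but f strictly decreases along every unbounded feasible direction, so there is no improving ray and the maximum is attained at a vertex.

The binding constraints are -8x1 - x2 = -64 and -x1 + 2x2 = 16.
Solving simultaneously gives x1 = 112/17, x2 = 192/17.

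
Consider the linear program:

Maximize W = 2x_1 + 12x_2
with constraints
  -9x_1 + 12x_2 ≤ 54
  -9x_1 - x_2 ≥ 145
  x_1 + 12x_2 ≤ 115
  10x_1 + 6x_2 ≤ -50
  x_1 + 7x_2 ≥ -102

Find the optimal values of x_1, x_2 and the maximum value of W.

x_1 = -46/3, x_2 = -7, maximum W = -344/3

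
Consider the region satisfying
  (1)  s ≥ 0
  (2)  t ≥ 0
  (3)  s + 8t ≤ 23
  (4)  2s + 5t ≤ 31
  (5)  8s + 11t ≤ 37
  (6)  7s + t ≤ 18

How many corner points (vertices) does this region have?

Intersecting each pair of boundary lines and keeping only the points that satisfy every inequality leaves:
  (0, 0)
  (0, 23/8)
  (18/7, 0)
  (43/53, 147/53)
  (7/3, 5/3)

5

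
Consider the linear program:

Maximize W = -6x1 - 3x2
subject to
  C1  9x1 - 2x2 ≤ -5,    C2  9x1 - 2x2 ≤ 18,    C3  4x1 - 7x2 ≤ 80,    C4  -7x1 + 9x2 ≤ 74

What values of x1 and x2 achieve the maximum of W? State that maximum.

Extreme points and W = -6x1 - 3x2:
  (-39/11, -148/11) → W = 678/11
  (103/67, 631/67) → W = -2511/67
  (-1238/13, -856/13) → W = 9996/13

At the optimal vertex, 4x1 - 7x2 = 80 and -7x1 + 9x2 = 74.
Solving simultaneously gives x1 = -1238/13, x2 = -856/13.

x1 = -1238/13, x2 = -856/13, maximum W = 9996/13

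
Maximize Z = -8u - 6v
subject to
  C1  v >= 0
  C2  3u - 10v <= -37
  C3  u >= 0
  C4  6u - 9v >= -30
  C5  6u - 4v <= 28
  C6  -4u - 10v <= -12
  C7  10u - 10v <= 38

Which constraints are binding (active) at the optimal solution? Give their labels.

C2 and C4

Corner points and Z = -8u - 6v:
  (1, 4) → Z = -32
  (107/12, 51/8) → Z = -1315/12
  (62/5, 58/5) → Z = -844/5

The maximum is at (1, 4). Substituting into each constraint, equality holds for C2 and C4; the remaining constraints have slack.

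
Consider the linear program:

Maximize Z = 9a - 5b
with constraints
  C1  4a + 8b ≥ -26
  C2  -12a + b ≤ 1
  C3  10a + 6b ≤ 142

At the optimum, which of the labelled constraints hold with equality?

Feasible corners and Z = 9a - 5b:
  (-17/50, -77/25) → Z = 617/50
  (323/14, -207/14) → Z = 1971/7
  (68/41, 857/41) → Z = -3673/41

The maximum is at (323/14, -207/14). Substituting into each constraint, equality holds for C1 and C3; the remaining constraints have slack.

C1 and C3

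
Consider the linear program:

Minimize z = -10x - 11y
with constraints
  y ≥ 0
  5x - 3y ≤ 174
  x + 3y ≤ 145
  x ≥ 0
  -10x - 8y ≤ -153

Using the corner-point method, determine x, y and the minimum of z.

Feasible corners and z = -10x - 11y:
  (174/5, 0) → z = -348
  (153/10, 0) → z = -153
  (319/6, 551/18) → z = -15631/18
  (0, 145/3) → z = -1595/3
  (0, 153/8) → z = -1683/8

The optimum lies where 5x - 3y = 174 and x + 3y = 145.
Solving simultaneously gives x = 319/6, y = 551/18.

x = 319/6, y = 551/18, minimum z = -15631/18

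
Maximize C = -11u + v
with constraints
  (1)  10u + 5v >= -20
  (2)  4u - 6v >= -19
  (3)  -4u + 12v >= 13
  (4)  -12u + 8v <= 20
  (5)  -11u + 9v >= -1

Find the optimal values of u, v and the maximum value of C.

Extreme points and C = -11u + v:
  (4/5, 37/10) → C = -51/10
  (59/10, 71/10) → C = -289/5
  (-17/14, 19/28) → C = 393/28
  (43/32, 49/32) → C = -53/4

At the optimal vertex, -4u + 12v = 13 and -12u + 8v = 20.
Solving simultaneously gives u = -17/14, v = 19/28.

u = -17/14, v = 19/28, maximum C = 393/28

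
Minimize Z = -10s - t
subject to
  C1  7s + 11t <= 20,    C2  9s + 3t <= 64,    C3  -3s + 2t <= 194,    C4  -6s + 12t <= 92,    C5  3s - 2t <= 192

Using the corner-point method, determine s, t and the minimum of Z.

Vertices and Z = -10s - t:
  (322/39, -134/39) → Z = -3086/39
  (-386/75, 382/75) → Z = 3478/75
  (704/27, -512/9) → Z = -5504/27
  (-268/3, -37) → Z = 2791/3
The feasible region is unbounded (it extends along (-2, -3)), but Z strictly increases along every unbounded feasible direction, so there is no improving ray and the minimum is attained at a vertex.

s = 704/27, t = -512/9, minimum Z = -5504/27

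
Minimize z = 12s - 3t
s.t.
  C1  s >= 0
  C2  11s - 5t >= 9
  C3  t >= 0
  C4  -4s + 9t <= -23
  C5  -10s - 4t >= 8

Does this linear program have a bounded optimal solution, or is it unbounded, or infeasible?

infeasible

The boundaries s = 0 and -4s + 9t = -23 meet at (0, -23/9), but that point violates t ≥ 0. Every candidate vertex is excluded by some other constraint, so the feasible region is empty.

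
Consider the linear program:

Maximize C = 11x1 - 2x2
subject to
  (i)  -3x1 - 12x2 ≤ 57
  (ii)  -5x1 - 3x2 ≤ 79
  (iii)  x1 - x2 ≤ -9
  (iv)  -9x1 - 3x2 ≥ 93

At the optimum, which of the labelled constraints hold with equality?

Feasible corners and C = 11x1 - 2x2:
  (-259/17, -16/17) → C = -2817/17
  (-11, -2) → C = -117
  (-10, -1) → C = -108
The feasible region is unbounded (it extends along (-1, 3), (-3, 5)), but C strictly decreases along every unbounded feasible direction, so there is no improving ray and the maximum is attained at a vertex.

The maximum is at (-10, -1). Substituting into each constraint, equality holds for (iii) and (iv); the remaining constraints have slack.

(iii) and (iv)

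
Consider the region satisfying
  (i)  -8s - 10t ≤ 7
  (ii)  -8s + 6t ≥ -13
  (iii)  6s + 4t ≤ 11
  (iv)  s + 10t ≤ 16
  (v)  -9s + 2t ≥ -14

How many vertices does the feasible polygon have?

Intersecting each pair of boundary lines and keeping only the points that satisfy every inequality leaves:
  (11/16, -5/4)
  (-23/7, 27/14)
  (29/19, -5/38)
  (23/28, 85/56)
  (13/8, 5/16)

5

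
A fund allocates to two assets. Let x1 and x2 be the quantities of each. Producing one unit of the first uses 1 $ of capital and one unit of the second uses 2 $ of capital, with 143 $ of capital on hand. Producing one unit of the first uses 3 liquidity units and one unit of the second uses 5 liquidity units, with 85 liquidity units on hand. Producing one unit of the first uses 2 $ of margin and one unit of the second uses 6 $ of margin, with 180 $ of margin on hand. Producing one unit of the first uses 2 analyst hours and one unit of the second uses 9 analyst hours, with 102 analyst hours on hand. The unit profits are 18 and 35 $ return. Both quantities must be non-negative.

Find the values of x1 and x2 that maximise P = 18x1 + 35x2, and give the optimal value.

Extreme points and P = 18x1 + 35x2:
  (0, 0) → P = 0
  (0, 34/3) → P = 1190/3
  (85/3, 0) → P = 510
  (15, 8) → P = 550

The optimum lies where 3x1 + 5x2 = 85 and 2x1 + 9x2 = 102.
Solving simultaneously gives x1 = 15, x2 = 8.

x1 = 15, x2 = 8, maximum P = 550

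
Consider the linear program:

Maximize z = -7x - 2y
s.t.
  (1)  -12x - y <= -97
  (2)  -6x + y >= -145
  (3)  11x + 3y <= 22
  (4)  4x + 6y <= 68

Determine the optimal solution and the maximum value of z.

x = 121/9, y = -193/3, maximum z = 311/9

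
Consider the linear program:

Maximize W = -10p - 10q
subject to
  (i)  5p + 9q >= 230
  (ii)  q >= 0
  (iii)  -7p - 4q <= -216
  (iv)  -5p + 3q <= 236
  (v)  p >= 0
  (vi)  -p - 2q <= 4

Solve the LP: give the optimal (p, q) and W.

p = 1024/43, q = 530/43, maximum W = -15540/43

The feasible region is unbounded (it extends along (1, 0), (3, 5)), but W strictly decreases along every unbounded feasible direction, so there is no improving ray and the maximum is attained at a vertex.

At the optimal vertex, 5p + 9q = 230 and -7p - 4q = -216.
Solving simultaneously gives p = 1024/43, q = 530/43.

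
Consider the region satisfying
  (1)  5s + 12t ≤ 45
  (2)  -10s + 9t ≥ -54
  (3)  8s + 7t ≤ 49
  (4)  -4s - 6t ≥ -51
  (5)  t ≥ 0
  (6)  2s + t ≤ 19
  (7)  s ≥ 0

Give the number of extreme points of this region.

The feasible vertices (each the meet of two boundaries and inside every other half-plane) are:
  (273/61, 115/61)
  (0, 15/4)
  (819/142, 29/71)
  (27/5, 0)
  (0, 0)

5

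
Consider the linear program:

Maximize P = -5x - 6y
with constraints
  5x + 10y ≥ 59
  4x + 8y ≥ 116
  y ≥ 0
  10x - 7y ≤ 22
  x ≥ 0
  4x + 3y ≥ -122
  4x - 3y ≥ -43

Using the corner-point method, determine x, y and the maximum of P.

Feasible corners and P = -5x - 6y:
  (247/27, 268/27) → P = -2843/27
  (1/11, 159/11) → P = -959/11
  (367/2, 259) → P = -4943/2

The optimum lies where 4x + 8y = 116 and 4x - 3y = -43.
Solving simultaneously gives x = 1/11, y = 159/11.

x = 1/11, y = 159/11, maximum P = -959/11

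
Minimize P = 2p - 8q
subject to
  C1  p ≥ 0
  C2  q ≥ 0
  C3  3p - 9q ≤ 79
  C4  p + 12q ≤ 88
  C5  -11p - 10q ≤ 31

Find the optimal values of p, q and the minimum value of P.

Extreme points and P = 2p - 8q:
  (0, 0) → P = 0
  (0, 22/3) → P = -176/3
  (79/3, 0) → P = 158/3
  (116/3, 37/9) → P = 400/9

The binding constraints are p = 0 and p + 12q = 88.
Solving simultaneously gives p = 0, q = 22/3.

p = 0, q = 22/3, minimum P = -176/3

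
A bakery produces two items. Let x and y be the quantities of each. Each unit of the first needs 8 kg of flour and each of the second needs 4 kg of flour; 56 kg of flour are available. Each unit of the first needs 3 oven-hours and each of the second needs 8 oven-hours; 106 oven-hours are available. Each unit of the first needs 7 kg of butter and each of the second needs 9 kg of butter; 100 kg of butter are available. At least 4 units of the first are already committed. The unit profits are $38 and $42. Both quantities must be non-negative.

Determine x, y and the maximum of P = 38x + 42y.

Corner points and P = 38x + 42y:
  (7, 0) → P = 266
  (4, 0) → P = 152
  (4, 6) → P = 404

The binding constraints are 8x + 4y = 56 and x = 4.
Solving simultaneously gives x = 4, y = 6.

x = 4, y = 6, maximum P = 404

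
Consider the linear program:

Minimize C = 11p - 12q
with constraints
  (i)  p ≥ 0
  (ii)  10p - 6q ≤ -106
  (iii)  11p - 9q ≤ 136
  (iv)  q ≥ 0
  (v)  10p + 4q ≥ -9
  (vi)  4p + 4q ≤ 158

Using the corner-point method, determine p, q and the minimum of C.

p = 0, q = 79/2, minimum C = -474

Extreme points and C = 11p - 12q:
  (0, 53/3) → C = -212
  (0, 79/2) → C = -474
  (131/16, 501/16) → C = -4571/16

At the optimal vertex, p = 0 and 4p + 4q = 158.
Solving simultaneously gives p = 0, q = 79/2.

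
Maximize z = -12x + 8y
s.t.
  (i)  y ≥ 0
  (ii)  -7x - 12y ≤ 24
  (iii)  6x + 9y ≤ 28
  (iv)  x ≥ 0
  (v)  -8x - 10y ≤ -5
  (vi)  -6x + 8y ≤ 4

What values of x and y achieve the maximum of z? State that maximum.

x = 0, y = 1/2, maximum z = 4

Vertices and z = -12x + 8y:
  (14/3, 0) → z = -56
  (5/8, 0) → z = -15/2
  (94/51, 32/17) → z = -120/17
  (0, 1/2) → z = 4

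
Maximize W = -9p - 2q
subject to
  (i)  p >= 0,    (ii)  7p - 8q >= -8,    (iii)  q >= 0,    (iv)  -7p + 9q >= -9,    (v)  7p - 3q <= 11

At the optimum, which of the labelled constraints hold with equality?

(i) and (iii)

Extreme points and W = -9p - 2q:
  (0, 1) → W = -2
  (0, 0) → W = 0
  (16/5, 19/5) → W = -182/5
  (9/7, 0) → W = -81/7
  (12/7, 1/3) → W = -338/21

The maximum is at (0, 0). Substituting into each constraint, equality holds for (i) and (iii); the remaining constraints have slack.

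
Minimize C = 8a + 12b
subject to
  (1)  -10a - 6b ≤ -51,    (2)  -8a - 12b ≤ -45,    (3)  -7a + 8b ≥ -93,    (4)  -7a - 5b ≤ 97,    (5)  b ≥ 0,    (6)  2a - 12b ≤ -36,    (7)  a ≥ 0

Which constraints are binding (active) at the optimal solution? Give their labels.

(1) and (6)

Corner points and C = 8a + 12b:
  (3, 7/2) → C = 66
  (0, 17/2) → C = 102
  (351/17, 219/34) → C = 4122/17
The feasible region is unbounded (it extends along (0, 1), (8, 7)), but C strictly increases along every unbounded feasible direction, so there is no improving ray and the minimum is attained at a vertex.

The minimum is at (3, 7/2). Substituting into each constraint, equality holds for (1) and (6); the remaining constraints have slack.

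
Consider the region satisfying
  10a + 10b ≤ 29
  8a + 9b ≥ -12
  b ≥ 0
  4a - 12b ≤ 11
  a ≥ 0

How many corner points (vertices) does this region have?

4

Of the 10 pairwise boundary intersections, those satisfying every inequality are:
  (229/80, 3/80)
  (0, 29/10)
  (11/4, 0)
  (0, 0)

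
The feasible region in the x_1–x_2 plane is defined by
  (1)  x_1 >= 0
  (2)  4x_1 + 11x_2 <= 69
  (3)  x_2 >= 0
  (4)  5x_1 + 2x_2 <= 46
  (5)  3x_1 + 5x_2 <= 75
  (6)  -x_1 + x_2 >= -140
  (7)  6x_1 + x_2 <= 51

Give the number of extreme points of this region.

The feasible vertices (each the meet of two boundaries and inside every other half-plane) are:
  (0, 69/11)
  (0, 0)
  (368/47, 161/47)
  (17/2, 0)
  (8, 3)

5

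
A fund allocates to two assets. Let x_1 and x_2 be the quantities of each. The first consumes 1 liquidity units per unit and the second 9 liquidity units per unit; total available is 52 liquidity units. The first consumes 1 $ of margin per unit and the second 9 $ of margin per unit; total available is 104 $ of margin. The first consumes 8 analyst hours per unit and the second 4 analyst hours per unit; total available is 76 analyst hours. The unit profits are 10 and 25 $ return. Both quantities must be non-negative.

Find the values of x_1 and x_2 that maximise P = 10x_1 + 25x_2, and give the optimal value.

x_1 = 7, x_2 = 5, maximum P = 195

Vertices and P = 10x_1 + 25x_2:
  (0, 0) → P = 0
  (0, 52/9) → P = 1300/9
  (19/2, 0) → P = 95
  (7, 5) → P = 195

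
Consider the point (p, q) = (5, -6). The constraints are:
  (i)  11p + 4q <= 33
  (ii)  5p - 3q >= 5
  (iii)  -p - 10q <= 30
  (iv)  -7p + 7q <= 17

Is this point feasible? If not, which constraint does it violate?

not feasible — violates (iii)

Constraint (iii): -p - 10q = 55, which is not ≤ 30. All other constraints are satisfied.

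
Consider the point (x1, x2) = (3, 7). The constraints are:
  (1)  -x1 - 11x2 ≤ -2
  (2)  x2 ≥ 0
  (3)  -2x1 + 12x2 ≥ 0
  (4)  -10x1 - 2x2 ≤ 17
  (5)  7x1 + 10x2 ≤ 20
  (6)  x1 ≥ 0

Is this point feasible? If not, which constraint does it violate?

not feasible — violates (5)

Constraint (5): 7x1 + 10x2 = 91, which is not ≤ 20. All other constraints are satisfied.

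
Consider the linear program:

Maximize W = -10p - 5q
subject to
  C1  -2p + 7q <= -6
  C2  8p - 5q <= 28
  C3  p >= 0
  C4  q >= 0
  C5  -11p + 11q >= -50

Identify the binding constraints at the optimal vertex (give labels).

C1 and C4

Vertices and W = -10p - 5q:
  (83/23, 4/23) → W = -850/23
  (3, 0) → W = -30
  (7/2, 0) → W = -35

The maximum is at (3, 0). Substituting into each constraint, equality holds for C1 and C4; the remaining constraints have slack.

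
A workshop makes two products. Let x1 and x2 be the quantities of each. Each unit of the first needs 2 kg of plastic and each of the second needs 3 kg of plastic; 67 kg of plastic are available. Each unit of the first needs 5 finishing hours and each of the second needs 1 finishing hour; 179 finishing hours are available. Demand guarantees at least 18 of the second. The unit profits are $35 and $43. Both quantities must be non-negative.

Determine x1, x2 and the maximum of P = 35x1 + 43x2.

x1 = 13/2, x2 = 18, maximum P = 2003/2

Extreme points and P = 35x1 + 43x2:
  (0, 67/3) → P = 2881/3
  (0, 18) → P = 774
  (13/2, 18) → P = 2003/2

The optimum lies where 2x1 + 3x2 = 67 and x2 = 18.
Solving simultaneously gives x1 = 13/2, x2 = 18.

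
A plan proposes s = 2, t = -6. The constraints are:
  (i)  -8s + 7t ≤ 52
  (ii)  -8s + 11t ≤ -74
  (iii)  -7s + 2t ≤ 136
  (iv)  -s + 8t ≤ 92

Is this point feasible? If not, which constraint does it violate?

(i): -58 ≤ 52 ✓
(ii): -82 ≤ -74 ✓
(iii): -26 ≤ 136 ✓
(iv): -50 ≤ 92 ✓

feasible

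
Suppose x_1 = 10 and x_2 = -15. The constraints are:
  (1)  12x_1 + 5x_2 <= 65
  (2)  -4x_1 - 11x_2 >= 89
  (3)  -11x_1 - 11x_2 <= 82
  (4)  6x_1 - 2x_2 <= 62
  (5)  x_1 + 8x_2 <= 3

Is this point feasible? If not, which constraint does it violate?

Constraint (4): 6x_1 - 2x_2 = 90, which is not ≤ 62. All other constraints are satisfied.

not feasible — violates (4)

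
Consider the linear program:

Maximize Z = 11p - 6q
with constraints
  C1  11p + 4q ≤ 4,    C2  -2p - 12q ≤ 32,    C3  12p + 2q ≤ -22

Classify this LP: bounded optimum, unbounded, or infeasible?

Extreme points and Z = 11p - 6q:
  (-48/13, 145/13) → Z = -1398/13
  (-10/7, -17/7) → Z = -8/7
The feasible region has finitely many vertices and no improving ray; the maximum is -8/7 at (-10/7, -17/7).

bounded optimum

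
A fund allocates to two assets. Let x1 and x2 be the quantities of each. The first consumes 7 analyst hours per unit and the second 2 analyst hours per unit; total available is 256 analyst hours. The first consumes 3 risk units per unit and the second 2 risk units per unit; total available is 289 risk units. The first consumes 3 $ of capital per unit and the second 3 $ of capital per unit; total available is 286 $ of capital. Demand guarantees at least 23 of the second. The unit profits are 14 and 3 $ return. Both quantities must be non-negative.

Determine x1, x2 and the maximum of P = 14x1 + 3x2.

Feasible corners and P = 14x1 + 3x2:
  (0, 286/3) → P = 286
  (0, 23) → P = 69
  (196/15, 1234/15) → P = 6446/15
  (30, 23) → P = 489

x1 = 30, x2 = 23, maximum P = 489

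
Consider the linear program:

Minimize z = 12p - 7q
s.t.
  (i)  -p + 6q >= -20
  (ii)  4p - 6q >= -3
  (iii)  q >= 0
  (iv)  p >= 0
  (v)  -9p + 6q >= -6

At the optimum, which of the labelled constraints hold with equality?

(ii) and (iv)

Vertices and z = 12p - 7q:
  (0, 1/2) → z = -7/2
  (9/5, 17/10) → z = 97/10
  (0, 0) → z = 0
  (2/3, 0) → z = 8

The minimum is at (0, 1/2). Substituting into each constraint, equality holds for (ii) and (iv); the remaining constraints have slack.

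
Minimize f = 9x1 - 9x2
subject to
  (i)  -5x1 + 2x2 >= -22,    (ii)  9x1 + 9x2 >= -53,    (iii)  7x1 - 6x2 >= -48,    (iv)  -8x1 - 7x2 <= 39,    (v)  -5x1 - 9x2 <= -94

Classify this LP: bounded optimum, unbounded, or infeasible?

bounded optimum

Vertices and f = 9x1 - 9x2:
  (57/4, 197/8) → f = -747/8
  (386/55, 72/11) → f = 234/55
  (44/31, 898/93) → f = -2298/31
The feasible region has finitely many vertices and no improving ray; the minimum is -747/8 at (57/4, 197/8).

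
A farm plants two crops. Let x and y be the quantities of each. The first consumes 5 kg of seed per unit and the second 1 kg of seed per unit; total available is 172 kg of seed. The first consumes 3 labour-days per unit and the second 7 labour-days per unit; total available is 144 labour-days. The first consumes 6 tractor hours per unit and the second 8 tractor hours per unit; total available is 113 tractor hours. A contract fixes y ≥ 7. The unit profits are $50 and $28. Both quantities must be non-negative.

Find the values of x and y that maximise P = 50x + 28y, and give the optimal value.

x = 19/2, y = 7, maximum P = 671

Extreme points and P = 50x + 28y:
  (0, 113/8) → P = 791/2
  (0, 7) → P = 196
  (19/2, 7) → P = 671

The optimum lies where 6x + 8y = 113 and y = 7.
Solving simultaneously gives x = 19/2, y = 7.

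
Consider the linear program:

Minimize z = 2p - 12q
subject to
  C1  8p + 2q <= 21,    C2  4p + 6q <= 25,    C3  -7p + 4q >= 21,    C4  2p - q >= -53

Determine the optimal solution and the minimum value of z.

Feasible corners and z = 2p - 12q:
  (-13/29, 259/58) → z = -1580/29
  (-293/16, 131/8) → z = -1865/8
  (-191, -329) → z = 3566

The optimum lies where 4p + 6q = 25 and 2p - q = -53.
Solving simultaneously gives p = -293/16, q = 131/8.

p = -293/16, q = 131/8, minimum z = -1865/8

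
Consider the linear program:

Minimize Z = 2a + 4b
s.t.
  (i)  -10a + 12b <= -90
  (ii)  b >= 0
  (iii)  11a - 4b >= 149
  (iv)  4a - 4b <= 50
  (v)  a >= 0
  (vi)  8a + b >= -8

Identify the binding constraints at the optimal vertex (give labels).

(iii) and (iv)

Vertices and Z = 2a + 4b:
  (357/23, 125/23) → Z = 1214/23
  (30, 35/2) → Z = 130
  (99/7, 23/14) → Z = 244/7

The minimum is at (99/7, 23/14). Substituting into each constraint, equality holds for (iii) and (iv); the remaining constraints have slack.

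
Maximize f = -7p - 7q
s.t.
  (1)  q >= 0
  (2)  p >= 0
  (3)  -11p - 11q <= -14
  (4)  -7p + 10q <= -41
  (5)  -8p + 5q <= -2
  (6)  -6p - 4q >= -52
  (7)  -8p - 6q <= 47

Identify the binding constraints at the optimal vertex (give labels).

Corner points and f = -7p - 7q:
  (41/7, 0) → f = -41
  (26/3, 0) → f = -182/3
  (171/22, 59/44) → f = -2807/44

The maximum is at (41/7, 0). Substituting into each constraint, equality holds for (1) and (4); the remaining constraints have slack.

(1) and (4)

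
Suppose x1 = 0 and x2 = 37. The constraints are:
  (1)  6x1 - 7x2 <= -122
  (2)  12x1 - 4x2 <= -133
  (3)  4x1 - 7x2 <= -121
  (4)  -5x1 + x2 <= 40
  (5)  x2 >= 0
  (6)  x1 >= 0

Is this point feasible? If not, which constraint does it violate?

feasible

(1): -259 ≤ -122 ✓
(2): -148 ≤ -133 ✓
(3): -259 ≤ -121 ✓
(4): 37 ≤ 40 ✓
(5): 37 ≥ 0 ✓
(6): 0 ≥ 0 ✓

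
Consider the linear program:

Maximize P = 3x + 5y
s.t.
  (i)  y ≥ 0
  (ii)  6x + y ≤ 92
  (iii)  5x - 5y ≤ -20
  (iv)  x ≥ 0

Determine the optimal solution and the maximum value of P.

Extreme points and P = 3x + 5y:
  (88/7, 116/7) → P = 844/7
  (0, 92) → P = 460
  (0, 4) → P = 20

The binding constraints are 6x + y = 92 and x = 0.
Solving simultaneously gives x = 0, y = 92.

x = 0, y = 92, maximum P = 460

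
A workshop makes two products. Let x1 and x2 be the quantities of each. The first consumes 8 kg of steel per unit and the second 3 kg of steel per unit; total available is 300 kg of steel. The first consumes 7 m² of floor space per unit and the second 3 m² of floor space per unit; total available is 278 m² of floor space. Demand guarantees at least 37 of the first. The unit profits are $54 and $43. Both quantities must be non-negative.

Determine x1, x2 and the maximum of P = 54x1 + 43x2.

Feasible corners and P = 54x1 + 43x2:
  (75/2, 0) → P = 2025
  (37, 0) → P = 1998
  (37, 4/3) → P = 6166/3

The binding constraints are 8x1 + 3x2 = 300 and x1 = 37.
Solving simultaneously gives x1 = 37, x2 = 4/3.

x1 = 37, x2 = 4/3, maximum P = 6166/3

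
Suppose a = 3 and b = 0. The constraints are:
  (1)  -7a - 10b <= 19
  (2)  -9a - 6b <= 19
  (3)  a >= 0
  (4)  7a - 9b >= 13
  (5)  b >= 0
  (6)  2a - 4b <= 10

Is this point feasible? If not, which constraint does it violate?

(1): -21 ≤ 19 ✓
(2): -27 ≤ 19 ✓
(3): 3 ≥ 0 ✓
(4): 21 ≥ 13 ✓
(5): 0 ≥ 0 ✓
(6): 6 ≤ 10 ✓

feasible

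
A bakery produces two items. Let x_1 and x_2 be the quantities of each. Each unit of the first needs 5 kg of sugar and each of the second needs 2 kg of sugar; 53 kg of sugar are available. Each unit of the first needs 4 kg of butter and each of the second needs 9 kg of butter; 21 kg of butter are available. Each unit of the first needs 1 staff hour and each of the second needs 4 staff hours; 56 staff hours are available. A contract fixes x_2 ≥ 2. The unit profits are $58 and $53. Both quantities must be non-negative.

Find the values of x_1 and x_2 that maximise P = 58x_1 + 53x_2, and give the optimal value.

At the optimal vertex, 4x_1 + 9x_2 = 21 and x_2 = 2.
Solving simultaneously gives x_1 = 3/4, x_2 = 2.

x_1 = 3/4, x_2 = 2, maximum P = 299/2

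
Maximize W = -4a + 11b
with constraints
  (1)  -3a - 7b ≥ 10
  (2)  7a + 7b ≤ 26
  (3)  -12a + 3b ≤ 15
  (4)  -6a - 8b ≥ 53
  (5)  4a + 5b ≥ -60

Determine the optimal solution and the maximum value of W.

a = -93/38, b = -91/19, maximum W = -815/19

Feasible corners and W = -4a + 11b:
  (579/14, -527/14) → W = -1159/2
  (550/7, -524/7) → W = -7964/7
  (-93/38, -91/19) → W = -815/19
  (-85/24, -55/6) → W = -260/3

At the optimal vertex, -12a + 3b = 15 and -6a - 8b = 53.
Solving simultaneously gives a = -93/38, b = -91/19.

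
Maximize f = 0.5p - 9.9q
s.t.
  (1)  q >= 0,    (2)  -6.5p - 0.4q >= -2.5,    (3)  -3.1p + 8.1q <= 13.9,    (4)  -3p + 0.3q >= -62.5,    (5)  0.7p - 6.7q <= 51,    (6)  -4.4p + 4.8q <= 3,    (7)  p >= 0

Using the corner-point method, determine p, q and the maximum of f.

p = 5/13, q = 0, maximum f = 5/26

Corner points and f = 0.5p - 9.9q:
  (5/13, 0) → f = 5/26
  (0, 0) → f = 0
  (135/412, 1525/1648) → f = -29655/3296
  (0, 5/8) → f = -99/16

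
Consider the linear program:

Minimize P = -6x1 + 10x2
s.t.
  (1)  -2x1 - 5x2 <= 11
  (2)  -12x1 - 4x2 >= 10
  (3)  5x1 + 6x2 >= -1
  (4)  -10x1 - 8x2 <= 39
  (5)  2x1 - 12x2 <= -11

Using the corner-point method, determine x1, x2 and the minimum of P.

Extreme points and P = -6x1 + 10x2:
  (-41/38, 14/19) → P = 263/19
  (-113/10, 37/4) → P = 1603/10
  (-13/12, 53/72) → P = 499/36
The feasible region is unbounded (it extends along (-1, 3), (-4, 5)), but P strictly increases along every unbounded feasible direction, so there is no improving ray and the minimum is attained at a vertex.

The optimum lies where -12x1 - 4x2 = 10 and 2x1 - 12x2 = -11.
Solving simultaneously gives x1 = -41/38, x2 = 14/19.

x1 = -41/38, x2 = 14/19, minimum P = 263/19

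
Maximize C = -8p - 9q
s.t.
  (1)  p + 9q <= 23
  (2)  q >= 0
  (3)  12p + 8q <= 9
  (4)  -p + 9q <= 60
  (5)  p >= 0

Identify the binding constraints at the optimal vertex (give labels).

(2) and (5)

Corner points and C = -8p - 9q:
  (3/4, 0) → C = -6
  (0, 0) → C = 0
  (0, 9/8) → C = -81/8

The maximum is at (0, 0). Substituting into each constraint, equality holds for (2) and (5); the remaining constraints have slack.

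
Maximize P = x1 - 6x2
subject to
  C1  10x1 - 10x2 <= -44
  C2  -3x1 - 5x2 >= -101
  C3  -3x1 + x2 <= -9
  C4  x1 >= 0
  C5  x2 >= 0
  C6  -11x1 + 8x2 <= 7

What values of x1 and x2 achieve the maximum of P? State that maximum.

Extreme points and P = x1 - 6x2:
  (79/8, 571/40) → P = -3031/40
  (47/5, 69/5) → P = -367/5
  (773/79, 1132/79) → P = -6019/79

At the optimal vertex, 10x1 - 10x2 = -44 and -11x1 + 8x2 = 7.
Solving simultaneously gives x1 = 47/5, x2 = 69/5.

x1 = 47/5, x2 = 69/5, maximum P = -367/5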